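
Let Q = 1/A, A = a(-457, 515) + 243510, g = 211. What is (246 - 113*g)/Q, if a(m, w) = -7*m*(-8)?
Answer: -5142211046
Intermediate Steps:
a(m, w) = 56*m
A = 217918 (A = 56*(-457) + 243510 = -25592 + 243510 = 217918)
Q = 1/217918 ≈ 4.5889e-6
(246 - 113*g)/Q = (246 - 113*211)/(1/217918) = (246 - 23843)*217918 = -23597*217918 = -5142211046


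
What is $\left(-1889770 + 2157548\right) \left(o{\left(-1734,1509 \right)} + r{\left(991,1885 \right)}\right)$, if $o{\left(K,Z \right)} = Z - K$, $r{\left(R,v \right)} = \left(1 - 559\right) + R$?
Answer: $984351928$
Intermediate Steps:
$r{\left(R,v \right)} = -558 + R$ ($r{\left(R,v \right)} = \left(1 - 559\right) + R = -558 + R$)
$\left(-1889770 + 2157548\right) \left(o{\left(-1734,1509 \right)} + r{\left(991,1885 \right)}\right) = \left(-1889770 + 2157548\right) \left(\left(1509 - -1734\right) + \left(-558 + 991\right)\right) = 267778 \left(\left(1509 + 1734\right) + 433\right) = 267778 \left(3243 + 433\right) = 267778 \cdot 3676 = 984351928$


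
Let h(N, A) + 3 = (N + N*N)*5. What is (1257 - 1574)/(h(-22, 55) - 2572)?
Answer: 317/265 ≈ 1.1962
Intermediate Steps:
h(N, A) = -3 + 5*N + 5*N**2 (h(N, A) = -3 + (N + N*N)*5 = -3 + (N + N**2)*5 = -3 + (5*N + 5*N**2) = -3 + 5*N + 5*N**2)
(1257 - 1574)/(h(-22, 55) - 2572) = (1257 - 1574)/((-3 + 5*(-22) + 5*(-22)**2) - 2572) = -317/((-3 - 110 + 5*484) - 2572) = -317/((-3 - 110 + 2420) - 2572) = -317/(2307 - 2572) = -317/(-265) = -317*(-1/265) = 317/265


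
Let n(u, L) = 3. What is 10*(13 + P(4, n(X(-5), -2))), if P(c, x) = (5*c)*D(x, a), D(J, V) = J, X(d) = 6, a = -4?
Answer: 730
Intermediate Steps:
P(c, x) = 5*c*x (P(c, x) = (5*c)*x = 5*c*x)
10*(13 + P(4, n(X(-5), -2))) = 10*(13 + 5*4*3) = 10*(13 + 60) = 10*73 = 730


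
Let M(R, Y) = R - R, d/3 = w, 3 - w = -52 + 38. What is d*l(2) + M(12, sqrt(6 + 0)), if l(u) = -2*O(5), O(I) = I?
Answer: -510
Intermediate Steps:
w = 17 (w = 3 - (-52 + 38) = 3 - 1*(-14) = 3 + 14 = 17)
d = 51 (d = 3*17 = 51)
M(R, Y) = 0
l(u) = -10 (l(u) = -2*5 = -10)
d*l(2) + M(12, sqrt(6 + 0)) = 51*(-10) + 0 = -510 + 0 = -510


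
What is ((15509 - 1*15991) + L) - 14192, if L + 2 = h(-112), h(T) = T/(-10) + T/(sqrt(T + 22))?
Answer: -73324/5 + 56*I*sqrt(10)/15 ≈ -14665.0 + 11.806*I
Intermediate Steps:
h(T) = -T/10 + T/sqrt(22 + T) (h(T) = T*(-1/10) + T/(sqrt(22 + T)) = -T/10 + T/sqrt(22 + T))
L = 46/5 + 56*I*sqrt(10)/15 (L = -2 + (-1/10*(-112) - 112/sqrt(22 - 112)) = -2 + (56/5 - (-56)*I*sqrt(10)/15) = -2 + (56/5 + 56*I*sqrt(10)/15) = 46/5 + 56*I*sqrt(10)/15 ≈ 9.2 + 11.806*I)
((15509 - 1*15991) + L) - 14192 = ((15509 - 1*15991) + (46/5 + 56*I*sqrt(10)/15)) - 14192 = ((15509 - 15991) + (46/5 + 56*I*sqrt(10)/15)) - 14192 = (-482 + (46/5 + 56*I*sqrt(10)/15)) - 14192 = (-2364/5 + 56*I*sqrt(10)/15) - 14192 = -73324/5 + 56*I*sqrt(10)/15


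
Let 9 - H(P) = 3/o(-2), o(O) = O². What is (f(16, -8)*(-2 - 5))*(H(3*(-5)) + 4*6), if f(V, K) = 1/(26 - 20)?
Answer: -301/8 ≈ -37.625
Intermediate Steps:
f(V, K) = ⅙ (f(V, K) = 1/6 = ⅙)
H(P) = 33/4 (H(P) = 9 - 3/((-2)²) = 9 - 3/4 = 9 - 1*¾ = 9 - ¾ = 33/4)
(f(16, -8)*(-2 - 5))*(H(3*(-5)) + 4*6) = ((-2 - 5)/6)*(33/4 + 4*6) = ((⅙)*(-7))*(33/4 + 24) = -7/6*129/4 = -301/8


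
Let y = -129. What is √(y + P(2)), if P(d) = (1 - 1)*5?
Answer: I*√129 ≈ 11.358*I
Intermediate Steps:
P(d) = 0 (P(d) = 0*5 = 0)
√(y + P(2)) = √(-129 + 0) = √(-129) = I*√129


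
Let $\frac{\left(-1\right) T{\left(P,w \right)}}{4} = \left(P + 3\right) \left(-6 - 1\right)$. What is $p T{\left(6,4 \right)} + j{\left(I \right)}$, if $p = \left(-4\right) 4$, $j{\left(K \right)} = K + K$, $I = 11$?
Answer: $-4010$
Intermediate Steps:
$T{\left(P,w \right)} = 84 + 28 P$ ($T{\left(P,w \right)} = - 4 \left(P + 3\right) \left(-6 - 1\right) = - 4 \left(3 + P\right) \left(-7\right) = - 4 \left(-21 - 7 P\right) = 84 + 28 P$)
$j{\left(K \right)} = 2 K$
$p = -16$
$p T{\left(6,4 \right)} + j{\left(I \right)} = - 16 \left(84 + 28 \cdot 6\right) + 2 \cdot 11 = - 16 \left(84 + 168\right) + 22 = \left(-16\right) 252 + 22 = -4032 + 22 = -4010$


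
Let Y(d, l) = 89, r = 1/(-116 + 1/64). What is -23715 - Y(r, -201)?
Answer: -23804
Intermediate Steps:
r = -64/7423 (r = 1/(-116 + 1/64) = 1/(-7423/64) = -64/7423 ≈ -0.0086219)
-23715 - Y(r, -201) = -23715 - 1*89 = -23715 - 89 = -23804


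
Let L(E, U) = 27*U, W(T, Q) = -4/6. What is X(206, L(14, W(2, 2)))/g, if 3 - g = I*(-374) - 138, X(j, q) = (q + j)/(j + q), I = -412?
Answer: -1/153947 ≈ -6.4957e-6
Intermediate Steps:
W(T, Q) = -⅔ (W(T, Q) = -4*⅙ = -⅔)
X(j, q) = 1 (X(j, q) = (j + q)/(j + q) = 1)
g = -153947 (g = 3 - (-412*(-374) - 138) = 3 - (154088 - 138) = 3 - 1*153950 = 3 - 153950 = -153947)
X(206, L(14, W(2, 2)))/g = 1/(-153947) = 1*(-1/153947) = -1/153947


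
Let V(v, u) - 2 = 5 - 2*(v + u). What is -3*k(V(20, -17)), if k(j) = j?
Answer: -3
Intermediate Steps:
V(v, u) = 7 - 2*u - 2*v (V(v, u) = 2 + (5 - 2*(v + u)) = 2 + (5 - 2*(u + v)) = 2 + (5 + (-2*u - 2*v)) = 2 + (5 - 2*u - 2*v) = 7 - 2*u - 2*v)
-3*k(V(20, -17)) = -3*(7 - 2*(-17) - 2*20) = -3*(7 + 34 - 40) = -3*1 = -3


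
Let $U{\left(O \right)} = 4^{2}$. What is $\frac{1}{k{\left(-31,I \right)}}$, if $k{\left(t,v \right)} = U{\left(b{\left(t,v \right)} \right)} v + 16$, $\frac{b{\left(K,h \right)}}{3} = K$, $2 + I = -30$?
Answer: $- \frac{1}{496} \approx -0.0020161$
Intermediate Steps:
$I = -32$ ($I = -2 - 30 = -32$)
$b{\left(K,h \right)} = 3 K$
$U{\left(O \right)} = 16$
$k{\left(t,v \right)} = 16 + 16 v$ ($k{\left(t,v \right)} = 16 v + 16 = 16 + 16 v$)
$\frac{1}{k{\left(-31,I \right)}} = \frac{1}{16 + 16 \left(-32\right)} = \frac{1}{16 - 512} = \frac{1}{-496} = - \frac{1}{496}$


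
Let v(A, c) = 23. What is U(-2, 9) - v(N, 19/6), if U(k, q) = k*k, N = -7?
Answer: -19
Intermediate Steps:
U(k, q) = k²
U(-2, 9) - v(N, 19/6) = (-2)² - 1*23 = 4 - 23 = -19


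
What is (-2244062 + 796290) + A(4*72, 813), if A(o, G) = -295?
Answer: -1448067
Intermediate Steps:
(-2244062 + 796290) + A(4*72, 813) = (-2244062 + 796290) - 295 = -1447772 - 295 = -1448067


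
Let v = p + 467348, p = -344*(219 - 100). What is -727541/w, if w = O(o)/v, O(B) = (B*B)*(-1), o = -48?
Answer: 77558053223/576 ≈ 1.3465e+8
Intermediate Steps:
O(B) = -B**2 (O(B) = B**2*(-1) = -B**2)
p = -40936 (p = -344*119 = -40936)
v = 426412 (v = -40936 + 467348 = 426412)
w = -576/106603 (w = -1*(-48)**2/426412 = -1*2304*(1/426412) = -2304*1/426412 = -576/106603 ≈ -0.0054032)
-727541/w = -727541/(-576/106603) = -727541*(-106603/576) = 77558053223/576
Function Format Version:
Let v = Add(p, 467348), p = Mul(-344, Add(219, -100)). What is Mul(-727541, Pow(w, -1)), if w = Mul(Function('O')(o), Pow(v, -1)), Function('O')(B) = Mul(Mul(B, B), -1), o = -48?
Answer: Rational(77558053223, 576) ≈ 1.3465e+8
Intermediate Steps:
Function('O')(B) = Mul(-1, Pow(B, 2)) (Function('O')(B) = Mul(Pow(B, 2), -1) = Mul(-1, Pow(B, 2)))
p = -40936 (p = Mul(-344, 119) = -40936)
v = 426412 (v = Add(-40936, 467348) = 426412)
w = Rational(-576, 106603) (w = Mul(Mul(-1, Pow(-48, 2)), Pow(426412, -1)) = Mul(Mul(-1, 2304), Rational(1, 426412)) = Mul(-2304, Rational(1, 426412)) = Rational(-576, 106603) ≈ -0.0054032)
Mul(-727541, Pow(w, -1)) = Mul(-727541, Pow(Rational(-576, 106603), -1)) = Mul(-727541, Rational(-106603, 576)) = Rational(77558053223, 576)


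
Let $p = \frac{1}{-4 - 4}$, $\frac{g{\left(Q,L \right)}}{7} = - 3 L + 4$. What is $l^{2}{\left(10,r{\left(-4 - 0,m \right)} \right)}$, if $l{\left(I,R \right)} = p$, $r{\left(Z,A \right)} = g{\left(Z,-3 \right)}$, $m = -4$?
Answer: $\frac{1}{64} \approx 0.015625$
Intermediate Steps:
$g{\left(Q,L \right)} = 28 - 21 L$ ($g{\left(Q,L \right)} = 7 \left(- 3 L + 4\right) = 7 \left(4 - 3 L\right) = 28 - 21 L$)
$r{\left(Z,A \right)} = 91$ ($r{\left(Z,A \right)} = 28 - -63 = 28 + 63 = 91$)
$p = - \frac{1}{8}$ ($p = \frac{1}{-8} = - \frac{1}{8} \approx -0.125$)
$l{\left(I,R \right)} = - \frac{1}{8}$
$l^{2}{\left(10,r{\left(-4 - 0,m \right)} \right)} = \left(- \frac{1}{8}\right)^{2} = \frac{1}{64}$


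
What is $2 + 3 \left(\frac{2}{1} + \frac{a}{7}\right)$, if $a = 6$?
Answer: $\frac{74}{7} \approx 10.571$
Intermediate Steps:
$2 + 3 \left(\frac{2}{1} + \frac{a}{7}\right) = 2 + 3 \left(\frac{2}{1} + \frac{6}{7}\right) = 2 + 3 \left(2 \cdot 1 + 6 \cdot \frac{1}{7}\right) = 2 + 3 \left(2 + \frac{6}{7}\right) = 2 + 3 \cdot \frac{20}{7} = 2 + \frac{60}{7} = \frac{74}{7}$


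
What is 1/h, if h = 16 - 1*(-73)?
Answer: 1/89 ≈ 0.011236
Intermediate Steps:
h = 89 (h = 16 + 73 = 89)
1/h = 1/89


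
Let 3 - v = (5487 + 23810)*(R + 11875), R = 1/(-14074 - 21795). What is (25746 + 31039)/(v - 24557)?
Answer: -2036821165/12479773052504 ≈ -0.00016321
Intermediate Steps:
R = -1/35869 (R = 1/(-35869) = -1/35869 ≈ -2.7879e-5)
v = -12478892217471/35869 (v = 3 - (5487 + 23810)*(-1/35869 + 11875) = 3 - 29297*425944374/35869 = 3 - 1*12478892325078/35869 = 3 - 12478892325078/35869 = -12478892217471/35869 ≈ -3.4790e+8)
(25746 + 31039)/(v - 24557) = (25746 + 31039)/(-12478892217471/35869 - 24557) = 56785/(-12479773052504/35869) = 56785*(-35869/12479773052504) = -2036821165/12479773052504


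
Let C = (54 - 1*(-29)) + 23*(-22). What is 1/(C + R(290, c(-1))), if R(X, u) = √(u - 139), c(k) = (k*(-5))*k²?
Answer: -423/179063 - I*√134/179063 ≈ -0.0023623 - 6.4647e-5*I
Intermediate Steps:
c(k) = -5*k³ (c(k) = (-5*k)*k² = -5*k³)
R(X, u) = √(-139 + u)
C = -423 (C = (54 + 29) - 506 = 83 - 506 = -423)
1/(C + R(290, c(-1))) = 1/(-423 + √(-139 - 5*(-1)³)) = 1/(-423 + √(-139 - 5*(-1))) = 1/(-423 + √(-139 + 5)) = 1/(-423 + √(-134)) = 1/(-423 + I*√134)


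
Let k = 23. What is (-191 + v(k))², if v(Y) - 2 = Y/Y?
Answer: 35344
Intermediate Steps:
v(Y) = 3 (v(Y) = 2 + Y/Y = 2 + 1 = 3)
(-191 + v(k))² = (-191 + 3)² = (-188)² = 35344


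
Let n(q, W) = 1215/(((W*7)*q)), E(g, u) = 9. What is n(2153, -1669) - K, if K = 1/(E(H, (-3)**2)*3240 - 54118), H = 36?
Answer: -5170471/627781028042 ≈ -8.2361e-6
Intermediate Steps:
K = -1/24958 (K = 1/(9*3240 - 54118) = 1/(29160 - 54118) = 1/(-24958) = -1/24958 ≈ -4.0067e-5)
n(q, W) = 1215/(7*W*q) (n(q, W) = 1215/(((7*W)*q)) = 1215/((7*W*q)) = 1215*(1/(7*W*q)) = 1215/(7*W*q))
n(2153, -1669) - K = (1215/7)/(-1669*2153) - 1*(-1/24958) = (1215/7)*(-1/1669)*(1/2153) + 1/24958 = -1215/25153499 + 1/24958 = -5170471/627781028042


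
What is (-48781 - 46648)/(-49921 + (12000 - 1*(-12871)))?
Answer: 95429/25050 ≈ 3.8095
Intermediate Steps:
(-48781 - 46648)/(-49921 + (12000 - 1*(-12871))) = -95429/(-49921 + (12000 + 12871)) = -95429/(-49921 + 24871) = -95429/(-25050) = -95429*(-1/25050) = 95429/25050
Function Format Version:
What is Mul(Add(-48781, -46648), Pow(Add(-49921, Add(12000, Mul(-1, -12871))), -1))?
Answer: Rational(95429, 25050) ≈ 3.8095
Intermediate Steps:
Mul(Add(-48781, -46648), Pow(Add(-49921, Add(12000, Mul(-1, -12871))), -1)) = Mul(-95429, Pow(Add(-49921, Add(12000, 12871)), -1)) = Mul(-95429, Pow(Add(-49921, 24871), -1)) = Mul(-95429, Pow(-25050, -1)) = Mul(-95429, Rational(-1, 25050)) = Rational(95429, 25050)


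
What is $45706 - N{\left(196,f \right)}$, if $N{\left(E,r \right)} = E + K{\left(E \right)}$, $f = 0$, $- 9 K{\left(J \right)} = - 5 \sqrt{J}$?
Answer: $\frac{409520}{9} \approx 45502.0$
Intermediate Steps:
$K{\left(J \right)} = \frac{5 \sqrt{J}}{9}$ ($K{\left(J \right)} = - \frac{\left(-5\right) \sqrt{J}}{9} = \frac{5 \sqrt{J}}{9}$)
$N{\left(E,r \right)} = E + \frac{5 \sqrt{E}}{9}$
$45706 - N{\left(196,f \right)} = 45706 - \left(196 + \frac{5 \sqrt{196}}{9}\right) = 45706 - \left(196 + \frac{5}{9} \cdot 14\right) = 45706 - \left(196 + \frac{70}{9}\right) = 45706 - \frac{1834}{9} = \frac{409520}{9}$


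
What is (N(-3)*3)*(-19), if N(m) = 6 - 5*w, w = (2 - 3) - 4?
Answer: -1767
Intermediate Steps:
w = -5 (w = -1 - 4 = -5)
N(m) = 31 (N(m) = 6 - 5*(-5) = 6 + 25 = 31)
(N(-3)*3)*(-19) = (31*3)*(-19) = 93*(-19) = -1767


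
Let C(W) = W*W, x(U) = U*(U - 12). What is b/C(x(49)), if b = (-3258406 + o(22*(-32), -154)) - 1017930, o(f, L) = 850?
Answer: -4275486/3286969 ≈ -1.3007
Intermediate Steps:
x(U) = U*(-12 + U)
C(W) = W²
b = -4275486 (b = (-3258406 + 850) - 1017930 = -3257556 - 1017930 = -4275486)
b/C(x(49)) = -4275486*1/(2401*(-12 + 49)²) = -4275486/((49*37)²) = -4275486/(1813²) = -4275486/3286969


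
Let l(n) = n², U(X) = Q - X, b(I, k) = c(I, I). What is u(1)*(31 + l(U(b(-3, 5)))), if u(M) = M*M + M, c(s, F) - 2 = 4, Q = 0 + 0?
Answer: 134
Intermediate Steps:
Q = 0
c(s, F) = 6 (c(s, F) = 2 + 4 = 6)
u(M) = M + M² (u(M) = M² + M = M + M²)
b(I, k) = 6
U(X) = -X (U(X) = 0 - X = -X)
u(1)*(31 + l(U(b(-3, 5)))) = (1*(1 + 1))*(31 + (-1*6)²) = (1*2)*(31 + (-6)²) = 2*(31 + 36) = 2*67 = 134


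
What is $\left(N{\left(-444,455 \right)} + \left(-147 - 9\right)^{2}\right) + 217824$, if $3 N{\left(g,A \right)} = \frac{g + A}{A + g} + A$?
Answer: $242312$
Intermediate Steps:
$N{\left(g,A \right)} = \frac{1}{3} + \frac{A}{3}$ ($N{\left(g,A \right)} = \frac{\frac{g + A}{A + g} + A}{3} = \frac{\frac{A + g}{A + g} + A}{3} = \frac{1 + A}{3} = \frac{1}{3} + \frac{A}{3}$)
$\left(N{\left(-444,455 \right)} + \left(-147 - 9\right)^{2}\right) + 217824 = \left(\left(\frac{1}{3} + \frac{1}{3} \cdot 455\right) + \left(-147 - 9\right)^{2}\right) + 217824 = \left(\left(\frac{1}{3} + \frac{455}{3}\right) + \left(-156\right)^{2}\right) + 217824 = \left(152 + 24336\right) + 217824 = 24488 + 217824 = 242312$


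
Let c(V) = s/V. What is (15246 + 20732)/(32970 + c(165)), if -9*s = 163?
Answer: 53427330/48960287 ≈ 1.0912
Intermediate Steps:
s = -163/9 (s = -⅑*163 = -163/9 ≈ -18.111)
c(V) = -163/(9*V)
(15246 + 20732)/(32970 + c(165)) = (15246 + 20732)/(32970 - 163/9/165) = 35978/(32970 - 163/9*1/165) = 35978/(32970 - 163/1485) = 35978/(48960287/1485) = 35978*(1485/48960287) = 53427330/48960287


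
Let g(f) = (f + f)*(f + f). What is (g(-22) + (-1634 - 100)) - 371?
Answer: -169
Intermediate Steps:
g(f) = 4*f² (g(f) = (2*f)*(2*f) = 4*f²)
(g(-22) + (-1634 - 100)) - 371 = (4*(-22)² + (-1634 - 100)) - 371 = (4*484 - 1734) - 371 = (1936 - 1734) - 371 = 202 - 371 = -169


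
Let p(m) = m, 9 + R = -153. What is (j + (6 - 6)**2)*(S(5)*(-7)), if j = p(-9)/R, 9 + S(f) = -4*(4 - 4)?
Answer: 7/2 ≈ 3.5000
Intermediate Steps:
R = -162 (R = -9 - 153 = -162)
S(f) = -9 (S(f) = -9 - 4*(4 - 4) = -9 - 4*0 = -9 + 0 = -9)
j = 1/18 (j = -9/(-162) = -9*(-1/162) = 1/18 ≈ 0.055556)
(j + (6 - 6)**2)*(S(5)*(-7)) = (1/18 + (6 - 6)**2)*(-9*(-7)) = (1/18 + 0**2)*63 = (1/18 + 0)*63 = (1/18)*63 = 7/2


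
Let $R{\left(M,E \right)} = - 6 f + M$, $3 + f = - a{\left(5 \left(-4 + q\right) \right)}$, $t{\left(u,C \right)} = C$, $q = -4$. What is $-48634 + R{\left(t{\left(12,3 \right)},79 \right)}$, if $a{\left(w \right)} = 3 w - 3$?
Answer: $-49351$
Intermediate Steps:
$a{\left(w \right)} = -3 + 3 w$
$f = 120$ ($f = -3 - \left(-3 + 3 \cdot 5 \left(-4 - 4\right)\right) = -3 - \left(-3 + 3 \cdot 5 \left(-8\right)\right) = -3 - \left(-3 + 3 \left(-40\right)\right) = -3 - \left(-3 - 120\right) = -3 - -123 = -3 + 123 = 120$)
$R{\left(M,E \right)} = -720 + M$ ($R{\left(M,E \right)} = \left(-6\right) 120 + M = -720 + M$)
$-48634 + R{\left(t{\left(12,3 \right)},79 \right)} = -48634 + \left(-720 + 3\right) = -48634 - 717 = -49351$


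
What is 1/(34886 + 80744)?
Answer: 1/115630 ≈ 8.6483e-6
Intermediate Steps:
1/(34886 + 80744) = 1/115630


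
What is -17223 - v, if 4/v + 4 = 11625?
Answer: -200148487/11621 ≈ -17223.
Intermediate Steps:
v = 4/11621 (v = 4/(-4 + 11625) = 4/11621 ≈ 0.00034420)
-17223 - v = -17223 - 1*4/11621 = -17223 - 4/11621 = -200148487/11621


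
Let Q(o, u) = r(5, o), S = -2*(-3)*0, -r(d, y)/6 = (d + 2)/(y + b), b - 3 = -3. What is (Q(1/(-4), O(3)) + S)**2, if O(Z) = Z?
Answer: 28224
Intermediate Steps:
b = 0 (b = 3 - 3 = 0)
r(d, y) = -6*(2 + d)/y (r(d, y) = -6*(d + 2)/(y + 0) = -6*(2 + d)/y)
S = 0 (S = 6*0 = 0)
Q(o, u) = -42/o (Q(o, u) = 6*(-2 - 1*5)/o = 6*(-2 - 5)/o = 6*(-7)/o = -42/o)
(Q(1/(-4), O(3)) + S)**2 = (-42/(1/(-4)) + 0)**2 = (-42/(-1/4) + 0)**2 = (-42*(-4) + 0)**2 = (168 + 0)**2 = 168**2 = 28224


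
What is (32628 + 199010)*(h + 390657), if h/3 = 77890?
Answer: 144617857626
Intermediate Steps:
h = 233670 (h = 3*77890 = 233670)
(32628 + 199010)*(h + 390657) = (32628 + 199010)*(233670 + 390657) = 231638*624327 = 144617857626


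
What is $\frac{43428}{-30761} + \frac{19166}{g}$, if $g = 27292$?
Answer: $- \frac{297835825}{419764606} \approx -0.70953$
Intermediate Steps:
$\frac{43428}{-30761} + \frac{19166}{g} = \frac{43428}{-30761} + \frac{19166}{27292} = 43428 \left(- \frac{1}{30761}\right) + 19166 \cdot \frac{1}{27292} = - \frac{43428}{30761} + \frac{9583}{13646} = - \frac{297835825}{419764606}$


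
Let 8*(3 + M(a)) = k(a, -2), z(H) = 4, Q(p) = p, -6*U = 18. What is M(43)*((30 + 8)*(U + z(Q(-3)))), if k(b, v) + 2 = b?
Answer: 323/4 ≈ 80.750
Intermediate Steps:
U = -3 (U = -⅙*18 = -3)
k(b, v) = -2 + b
M(a) = -13/4 + a/8 (M(a) = -3 + (-2 + a)/8 = -3 + (-¼ + a/8) = -13/4 + a/8)
M(43)*((30 + 8)*(U + z(Q(-3)))) = (-13/4 + (⅛)*43)*((30 + 8)*(-3 + 4)) = (-13/4 + 43/8)*(38*1) = (17/8)*38 = 323/4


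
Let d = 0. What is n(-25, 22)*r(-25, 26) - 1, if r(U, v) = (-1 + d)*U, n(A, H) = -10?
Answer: -251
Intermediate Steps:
r(U, v) = -U (r(U, v) = (-1 + 0)*U = -U)
n(-25, 22)*r(-25, 26) - 1 = -(-10)*(-25) - 1 = -10*25 - 1 = -250 - 1 = -251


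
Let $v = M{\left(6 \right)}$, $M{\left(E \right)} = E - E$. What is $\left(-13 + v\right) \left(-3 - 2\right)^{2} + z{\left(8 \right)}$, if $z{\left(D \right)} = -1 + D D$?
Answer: $-262$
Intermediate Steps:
$M{\left(E \right)} = 0$
$v = 0$
$z{\left(D \right)} = -1 + D^{2}$
$\left(-13 + v\right) \left(-3 - 2\right)^{2} + z{\left(8 \right)} = \left(-13 + 0\right) \left(-3 - 2\right)^{2} - \left(1 - 8^{2}\right) = - 13 \left(-5\right)^{2} + \left(-1 + 64\right) = \left(-13\right) 25 + 63 = -325 + 63 = -262$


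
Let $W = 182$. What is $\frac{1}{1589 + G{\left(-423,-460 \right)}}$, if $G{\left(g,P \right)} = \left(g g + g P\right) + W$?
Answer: $\frac{1}{375280} \approx 2.6647 \cdot 10^{-6}$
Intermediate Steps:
$G{\left(g,P \right)} = 182 + g^{2} + P g$ ($G{\left(g,P \right)} = \left(g g + g P\right) + 182 = \left(g^{2} + P g\right) + 182 = 182 + g^{2} + P g$)
$\frac{1}{1589 + G{\left(-423,-460 \right)}} = \frac{1}{1589 + \left(182 + \left(-423\right)^{2} - -194580\right)} = \frac{1}{1589 + \left(182 + 178929 + 194580\right)} = \frac{1}{1589 + 373691} = \frac{1}{375280}$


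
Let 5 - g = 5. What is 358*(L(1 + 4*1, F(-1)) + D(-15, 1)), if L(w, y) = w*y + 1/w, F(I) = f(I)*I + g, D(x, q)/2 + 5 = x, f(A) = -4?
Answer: -35442/5 ≈ -7088.4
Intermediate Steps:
D(x, q) = -10 + 2*x
g = 0 (g = 5 - 1*5 = 5 - 5 = 0)
F(I) = -4*I (F(I) = -4*I + 0 = -4*I)
L(w, y) = 1/w + w*y
358*(L(1 + 4*1, F(-1)) + D(-15, 1)) = 358*((1/(1 + 4*1) + (1 + 4*1)*(-4*(-1))) + (-10 + 2*(-15))) = 358*((1/(1 + 4) + (1 + 4)*4) + (-10 - 30)) = 358*((1/5 + 5*4) - 40) = 358*((⅕ + 20) - 40) = 358*(101/5 - 40) = 358*(-99/5) = -35442/5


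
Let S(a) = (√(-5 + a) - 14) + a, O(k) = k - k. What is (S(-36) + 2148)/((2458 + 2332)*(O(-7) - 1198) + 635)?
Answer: -2098/5737785 - I*√41/5737785 ≈ -0.00036565 - 1.116e-6*I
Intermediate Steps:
O(k) = 0
S(a) = -14 + a + √(-5 + a) (S(a) = (-14 + √(-5 + a)) + a = -14 + a + √(-5 + a))
(S(-36) + 2148)/((2458 + 2332)*(O(-7) - 1198) + 635) = ((-14 - 36 + √(-5 - 36)) + 2148)/((2458 + 2332)*(0 - 1198) + 635) = ((-14 - 36 + √(-41)) + 2148)/(4790*(-1198) + 635) = ((-14 - 36 + I*√41) + 2148)/(-5738420 + 635) = ((-50 + I*√41) + 2148)/(-5737785) = (2098 + I*√41)*(-1/5737785) = -2098/5737785 - I*√41/5737785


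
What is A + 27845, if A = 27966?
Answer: 55811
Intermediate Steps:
A + 27845 = 27966 + 27845 = 55811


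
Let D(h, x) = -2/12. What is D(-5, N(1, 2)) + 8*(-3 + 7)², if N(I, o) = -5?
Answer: 767/6 ≈ 127.83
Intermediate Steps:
D(h, x) = -⅙ (D(h, x) = -2*1/12 = -⅙)
D(-5, N(1, 2)) + 8*(-3 + 7)² = -⅙ + 8*(-3 + 7)² = -⅙ + 8*4² = -⅙ + 8*16 = -⅙ + 128 = 767/6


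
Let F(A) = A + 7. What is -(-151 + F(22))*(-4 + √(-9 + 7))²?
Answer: 1708 - 976*I*√2 ≈ 1708.0 - 1380.3*I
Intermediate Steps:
F(A) = 7 + A
-(-151 + F(22))*(-4 + √(-9 + 7))² = -(-151 + (7 + 22))*(-4 + √(-9 + 7))² = -(-151 + 29)*(-4 + √(-2))² = -(-122)*(-4 + I*√2)² = 122*(-4 + I*√2)²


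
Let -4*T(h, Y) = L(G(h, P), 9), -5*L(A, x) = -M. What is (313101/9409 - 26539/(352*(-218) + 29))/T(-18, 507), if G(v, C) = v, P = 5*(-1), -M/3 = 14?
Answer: 34666776940/2165208489 ≈ 16.011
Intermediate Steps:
M = -42 (M = -3*14 = -42)
P = -5
L(A, x) = -42/5 (L(A, x) = -(-1)*(-42)/5 = -⅕*42 = -42/5)
T(h, Y) = 21/10 (T(h, Y) = -¼*(-42/5) = 21/10)
(313101/9409 - 26539/(352*(-218) + 29))/T(-18, 507) = (313101/9409 - 26539/(352*(-218) + 29))/(21/10) = (313101*(1/9409) - 26539/(-76736 + 29))*(10/21) = (313101/9409 - 26539/(-76707))*(10/21) = (313101/9409 - 26539*(-1/76707))*(10/21) = (313101/9409 + 26539/76707)*(10/21) = (24266743858/721736163)*(10/21) = 34666776940/2165208489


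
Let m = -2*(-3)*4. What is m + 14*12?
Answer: 192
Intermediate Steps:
m = 24 (m = 6*4 = 24)
m + 14*12 = 24 + 14*12 = 24 + 168 = 192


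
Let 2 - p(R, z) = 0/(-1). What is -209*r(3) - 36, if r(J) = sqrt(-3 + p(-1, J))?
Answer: -36 - 209*I ≈ -36.0 - 209.0*I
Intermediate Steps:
p(R, z) = 2 (p(R, z) = 2 - 0/(-1) = 2 - 0*(-1) = 2 - 1*0 = 2 + 0 = 2)
r(J) = I (r(J) = sqrt(-3 + 2) = sqrt(-1) = I)
-209*r(3) - 36 = -209*I - 36 = -36 - 209*I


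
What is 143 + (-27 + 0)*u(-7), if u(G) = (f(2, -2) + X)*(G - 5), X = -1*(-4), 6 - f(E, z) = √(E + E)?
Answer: 2735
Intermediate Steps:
f(E, z) = 6 - √2*√E (f(E, z) = 6 - √(E + E) = 6 - √(2*E) = 6 - √2*√E)
X = 4
u(G) = -40 + 8*G (u(G) = ((6 - √2*√2) + 4)*(G - 5) = ((6 - 2) + 4)*(-5 + G) = (4 + 4)*(-5 + G) = 8*(-5 + G) = -40 + 8*G)
143 + (-27 + 0)*u(-7) = 143 + (-27 + 0)*(-40 + 8*(-7)) = 143 - 27*(-40 - 56) = 143 - 27*(-96) = 143 + 2592 = 2735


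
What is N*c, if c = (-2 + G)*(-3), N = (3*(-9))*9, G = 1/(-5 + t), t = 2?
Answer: -1701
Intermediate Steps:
G = -⅓ (G = 1/(-5 + 2) = 1/(-3) = -⅓ ≈ -0.33333)
N = -243 (N = -27*9 = -243)
c = 7 (c = (-2 - ⅓)*(-3) = -7/3*(-3) = 7)
N*c = -243*7 = -1701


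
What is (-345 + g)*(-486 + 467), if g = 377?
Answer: -608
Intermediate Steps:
(-345 + g)*(-486 + 467) = (-345 + 377)*(-486 + 467) = 32*(-19) = -608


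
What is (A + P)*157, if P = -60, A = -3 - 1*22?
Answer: -13345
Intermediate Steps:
A = -25 (A = -3 - 22 = -25)
(A + P)*157 = (-25 - 60)*157 = -85*157 = -13345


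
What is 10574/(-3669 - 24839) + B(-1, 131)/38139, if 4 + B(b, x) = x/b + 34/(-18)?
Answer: -1832328965/4892699754 ≈ -0.37450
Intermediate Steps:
B(b, x) = -53/9 + x/b (B(b, x) = -4 + (x/b + 34/(-18)) = -4 + (x/b + 34*(-1/18)) = -4 + (x/b - 17/9) = -4 + (-17/9 + x/b) = -53/9 + x/b)
10574/(-3669 - 24839) + B(-1, 131)/38139 = 10574/(-3669 - 24839) + (-53/9 + 131/(-1))/38139 = 10574/(-28508) + (-53/9 + 131*(-1))*(1/38139) = 10574*(-1/28508) + (-53/9 - 131)*(1/38139) = -5287/14254 - 1232/9*1/38139 = -5287/14254 - 1232/343251 = -1832328965/4892699754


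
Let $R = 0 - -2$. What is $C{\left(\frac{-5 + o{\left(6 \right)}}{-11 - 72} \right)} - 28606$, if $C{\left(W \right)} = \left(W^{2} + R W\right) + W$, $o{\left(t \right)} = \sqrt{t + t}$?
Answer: $- \frac{197065452}{6889} - \frac{518 \sqrt{3}}{6889} \approx -28606.0$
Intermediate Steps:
$o{\left(t \right)} = \sqrt{2} \sqrt{t}$ ($o{\left(t \right)} = \sqrt{2 t} = \sqrt{2} \sqrt{t}$)
$R = 2$ ($R = 0 + 2 = 2$)
$C{\left(W \right)} = W^{2} + 3 W$ ($C{\left(W \right)} = \left(W^{2} + 2 W\right) + W = W^{2} + 3 W$)
$C{\left(\frac{-5 + o{\left(6 \right)}}{-11 - 72} \right)} - 28606 = \frac{-5 + \sqrt{2} \sqrt{6}}{-11 - 72} \left(3 + \frac{-5 + \sqrt{2} \sqrt{6}}{-11 - 72}\right) - 28606 = \frac{-5 + 2 \sqrt{3}}{-83} \left(3 + \frac{-5 + 2 \sqrt{3}}{-83}\right) - 28606 = \left(-5 + 2 \sqrt{3}\right) \left(- \frac{1}{83}\right) \left(3 + \left(-5 + 2 \sqrt{3}\right) \left(- \frac{1}{83}\right)\right) - 28606 = \left(\frac{5}{83} - \frac{2 \sqrt{3}}{83}\right) \left(3 + \left(\frac{5}{83} - \frac{2 \sqrt{3}}{83}\right)\right) - 28606 = \left(\frac{5}{83} - \frac{2 \sqrt{3}}{83}\right) \left(\frac{254}{83} - \frac{2 \sqrt{3}}{83}\right) - 28606 = -28606 + \left(\frac{5}{83} - \frac{2 \sqrt{3}}{83}\right) \left(\frac{254}{83} - \frac{2 \sqrt{3}}{83}\right)$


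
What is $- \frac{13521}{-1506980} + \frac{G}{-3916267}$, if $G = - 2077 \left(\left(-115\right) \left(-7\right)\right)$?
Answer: $\frac{2572599801407}{5901736043660} \approx 0.43591$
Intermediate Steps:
$G = -1671985$ ($G = \left(-2077\right) 805 = -1671985$)
$- \frac{13521}{-1506980} + \frac{G}{-3916267} = - \frac{13521}{-1506980} - \frac{1671985}{-3916267} = \left(-13521\right) \left(- \frac{1}{1506980}\right) - - \frac{1671985}{3916267} = \frac{13521}{1506980} + \frac{1671985}{3916267} = \frac{2572599801407}{5901736043660}$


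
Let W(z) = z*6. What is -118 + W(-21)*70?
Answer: -8938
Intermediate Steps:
W(z) = 6*z
-118 + W(-21)*70 = -118 + (6*(-21))*70 = -118 - 126*70 = -118 - 8820 = -8938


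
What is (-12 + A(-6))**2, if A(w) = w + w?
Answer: 576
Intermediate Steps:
A(w) = 2*w
(-12 + A(-6))**2 = (-12 + 2*(-6))**2 = (-12 - 12)**2 = (-24)**2 = 576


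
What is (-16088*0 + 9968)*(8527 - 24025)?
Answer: -154484064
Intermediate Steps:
(-16088*0 + 9968)*(8527 - 24025) = (0 + 9968)*(-15498) = 9968*(-15498) = -154484064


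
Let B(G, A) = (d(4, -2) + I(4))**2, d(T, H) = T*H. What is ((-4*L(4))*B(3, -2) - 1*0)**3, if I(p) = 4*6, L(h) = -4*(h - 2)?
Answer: 549755813888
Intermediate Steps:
d(T, H) = H*T
L(h) = 8 - 4*h (L(h) = -4*(-2 + h) = 8 - 4*h)
I(p) = 24
B(G, A) = 256 (B(G, A) = (-2*4 + 24)**2 = (-8 + 24)**2 = 16**2 = 256)
((-4*L(4))*B(3, -2) - 1*0)**3 = (-4*(8 - 4*4)*256 - 1*0)**3 = (-4*(8 - 16)*256 + 0)**3 = (-4*(-8)*256 + 0)**3 = (32*256 + 0)**3 = (8192 + 0)**3 = 8192**3 = 549755813888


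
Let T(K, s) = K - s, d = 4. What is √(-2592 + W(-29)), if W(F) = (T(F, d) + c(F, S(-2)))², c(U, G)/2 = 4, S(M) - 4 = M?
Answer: I*√1967 ≈ 44.351*I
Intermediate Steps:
S(M) = 4 + M
c(U, G) = 8 (c(U, G) = 2*4 = 8)
W(F) = (4 + F)² (W(F) = ((F - 1*4) + 8)² = ((F - 4) + 8)² = ((-4 + F) + 8)² = (4 + F)²)
√(-2592 + W(-29)) = √(-2592 + (4 - 29)²) = √(-2592 + (-25)²) = √(-2592 + 625) = √(-1967) = I*√1967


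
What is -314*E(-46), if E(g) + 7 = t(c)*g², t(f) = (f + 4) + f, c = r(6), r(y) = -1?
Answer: -1326650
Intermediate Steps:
c = -1
t(f) = 4 + 2*f (t(f) = (4 + f) + f = 4 + 2*f)
E(g) = -7 + 2*g² (E(g) = -7 + (4 + 2*(-1))*g² = -7 + (4 - 2)*g² = -7 + 2*g²)
-314*E(-46) = -314*(-7 + 2*(-46)²) = -314*(-7 + 2*2116) = -314*(-7 + 4232) = -314*4225 = -1326650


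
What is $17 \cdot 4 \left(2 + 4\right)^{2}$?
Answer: $2448$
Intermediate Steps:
$17 \cdot 4 \left(2 + 4\right)^{2} = 68 \cdot 6^{2} = 68 \cdot 36 = 2448$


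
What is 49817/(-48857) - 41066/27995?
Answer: -3400988477/1367751715 ≈ -2.4866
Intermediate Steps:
49817/(-48857) - 41066/27995 = 49817*(-1/48857) - 41066*1/27995 = -49817/48857 - 41066/27995 = -3400988477/1367751715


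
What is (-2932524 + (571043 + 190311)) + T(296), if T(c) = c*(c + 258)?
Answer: -2007186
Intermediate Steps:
T(c) = c*(258 + c)
(-2932524 + (571043 + 190311)) + T(296) = (-2932524 + (571043 + 190311)) + 296*(258 + 296) = (-2932524 + 761354) + 296*554 = -2171170 + 163984 = -2007186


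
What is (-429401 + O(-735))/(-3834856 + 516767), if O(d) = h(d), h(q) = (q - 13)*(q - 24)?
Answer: -138331/3318089 ≈ -0.041690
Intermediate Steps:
h(q) = (-24 + q)*(-13 + q) (h(q) = (-13 + q)*(-24 + q) = (-24 + q)*(-13 + q))
O(d) = 312 + d² - 37*d
(-429401 + O(-735))/(-3834856 + 516767) = (-429401 + (312 + (-735)² - 37*(-735)))/(-3834856 + 516767) = (-429401 + (312 + 540225 + 27195))/(-3318089) = (-429401 + 567732)*(-1/3318089) = 138331*(-1/3318089) = -138331/3318089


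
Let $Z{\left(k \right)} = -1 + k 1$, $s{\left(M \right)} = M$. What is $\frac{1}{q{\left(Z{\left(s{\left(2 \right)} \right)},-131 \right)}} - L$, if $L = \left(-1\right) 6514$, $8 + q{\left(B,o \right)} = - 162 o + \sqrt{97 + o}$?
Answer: $\frac{1465760194917}{225016915} - \frac{i \sqrt{34}}{450033830} \approx 6514.0 - 1.2957 \cdot 10^{-8} i$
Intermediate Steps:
$Z{\left(k \right)} = -1 + k$
$q{\left(B,o \right)} = -8 + \sqrt{97 + o} - 162 o$ ($q{\left(B,o \right)} = -8 - \left(- \sqrt{97 + o} + 162 o\right) = -8 + \sqrt{97 + o} - 162 o$)
$L = -6514$
$\frac{1}{q{\left(Z{\left(s{\left(2 \right)} \right)},-131 \right)}} - L = \frac{1}{-8 + \sqrt{97 - 131} - -21222} - -6514 = \frac{1}{-8 + \sqrt{-34} + 21222} + 6514 = \frac{1}{-8 + i \sqrt{34} + 21222} + 6514 = \frac{1}{21214 + i \sqrt{34}} + 6514 = 6514 + \frac{1}{21214 + i \sqrt{34}}$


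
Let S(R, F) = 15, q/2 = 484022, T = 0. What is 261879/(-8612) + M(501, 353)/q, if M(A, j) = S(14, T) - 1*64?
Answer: -646711267/21267334 ≈ -30.409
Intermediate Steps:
q = 968044 (q = 2*484022 = 968044)
M(A, j) = -49 (M(A, j) = 15 - 1*64 = 15 - 64 = -49)
261879/(-8612) + M(501, 353)/q = 261879/(-8612) - 49/968044 = 261879*(-1/8612) - 49*1/968044 = -261879/8612 - 1/19756 = -646711267/21267334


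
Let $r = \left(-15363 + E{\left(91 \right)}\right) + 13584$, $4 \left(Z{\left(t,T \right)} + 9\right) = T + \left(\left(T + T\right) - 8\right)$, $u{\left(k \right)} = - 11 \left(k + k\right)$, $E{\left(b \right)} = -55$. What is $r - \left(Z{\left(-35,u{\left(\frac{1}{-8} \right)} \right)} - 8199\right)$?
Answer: $\frac{101983}{16} \approx 6373.9$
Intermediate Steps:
$u{\left(k \right)} = - 22 k$ ($u{\left(k \right)} = - 11 \cdot 2 k = - 22 k$)
$Z{\left(t,T \right)} = -11 + \frac{3 T}{4}$ ($Z{\left(t,T \right)} = -9 + \frac{T + \left(\left(T + T\right) - 8\right)}{4} = -9 + \frac{T + \left(2 T - 8\right)}{4} = -9 + \frac{T + \left(-8 + 2 T\right)}{4} = -9 + \frac{-8 + 3 T}{4} = -9 + \left(-2 + \frac{3 T}{4}\right) = -11 + \frac{3 T}{4}$)
$r = -1834$ ($r = \left(-15363 - 55\right) + 13584 = -15418 + 13584 = -1834$)
$r - \left(Z{\left(-35,u{\left(\frac{1}{-8} \right)} \right)} - 8199\right) = -1834 - \left(\left(-11 + \frac{3 \left(- \frac{22}{-8}\right)}{4}\right) - 8199\right) = -1834 - \left(\left(-11 + \frac{3 \left(\left(-22\right) \left(- \frac{1}{8}\right)\right)}{4}\right) - 8199\right) = -1834 - \left(\left(-11 + \frac{3}{4} \cdot \frac{11}{4}\right) - 8199\right) = -1834 - \left(\left(-11 + \frac{33}{16}\right) - 8199\right) = -1834 - \left(- \frac{143}{16} - 8199\right) = -1834 - - \frac{131327}{16} = -1834 + \frac{131327}{16} = \frac{101983}{16}$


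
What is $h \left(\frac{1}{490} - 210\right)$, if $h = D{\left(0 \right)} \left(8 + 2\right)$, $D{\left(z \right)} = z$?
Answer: $0$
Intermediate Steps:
$h = 0$ ($h = 0 \left(8 + 2\right) = 0 \cdot 10 = 0$)
$h \left(\frac{1}{490} - 210\right) = 0 \left(\frac{1}{490} - 210\right) = 0 \left(- \frac{102899}{490}\right) = 0$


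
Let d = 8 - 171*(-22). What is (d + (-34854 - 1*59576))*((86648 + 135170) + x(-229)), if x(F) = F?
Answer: -20089258740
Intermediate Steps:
d = 3770 (d = 8 + 3762 = 3770)
(d + (-34854 - 1*59576))*((86648 + 135170) + x(-229)) = (3770 + (-34854 - 1*59576))*((86648 + 135170) - 229) = (3770 + (-34854 - 59576))*(221818 - 229) = (3770 - 94430)*221589 = -90660*221589 = -20089258740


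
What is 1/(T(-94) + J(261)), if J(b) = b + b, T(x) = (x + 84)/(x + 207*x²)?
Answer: 914479/477358033 ≈ 0.0019157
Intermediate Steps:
T(x) = (84 + x)/(x + 207*x²)
J(b) = 2*b
1/(T(-94) + J(261)) = 1/((84 - 94)/((-94)*(1 + 207*(-94))) + 2*261) = 1/(-1/94*(-10)/(1 - 19458) + 522) = 1/(-1/94*(-10)/(-19457) + 522) = 1/(-1/94*(-1/19457)*(-10) + 522) = 1/(-5/914479 + 522) = 1/(477358033/914479) = 914479/477358033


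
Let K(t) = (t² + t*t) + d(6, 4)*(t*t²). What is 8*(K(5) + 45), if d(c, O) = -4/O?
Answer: -240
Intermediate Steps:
K(t) = -t³ + 2*t² (K(t) = (t² + t*t) + (-4/4)*(t*t²) = (t² + t²) + (-4*¼)*t³ = 2*t² - t³ = -t³ + 2*t²)
8*(K(5) + 45) = 8*(5²*(2 - 1*5) + 45) = 8*(25*(2 - 5) + 45) = 8*(25*(-3) + 45) = 8*(-75 + 45) = 8*(-30) = -240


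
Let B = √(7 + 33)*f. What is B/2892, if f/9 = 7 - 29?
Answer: -33*√10/241 ≈ -0.43301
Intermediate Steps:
f = -198 (f = 9*(7 - 29) = 9*(-22) = -198)
B = -396*√10 (B = √(7 + 33)*(-198) = √40*(-198) = (2*√10)*(-198) = -396*√10 ≈ -1252.3)
B/2892 = -396*√10/2892 = -396*√10*(1/2892) = -33*√10/241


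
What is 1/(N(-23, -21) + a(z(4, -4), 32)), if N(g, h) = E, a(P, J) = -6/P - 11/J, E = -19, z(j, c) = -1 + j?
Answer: -32/683 ≈ -0.046852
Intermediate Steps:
a(P, J) = -11/J - 6/P
N(g, h) = -19
1/(N(-23, -21) + a(z(4, -4), 32)) = 1/(-19 + (-11/32 - 6/(-1 + 4))) = 1/(-19 + (-11*1/32 - 6/3)) = 1/(-19 + (-11/32 - 6*⅓)) = 1/(-19 + (-11/32 - 2)) = 1/(-19 - 75/32) = 1/(-683/32) = -32/683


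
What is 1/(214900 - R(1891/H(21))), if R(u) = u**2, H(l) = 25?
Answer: 625/130736619 ≈ 4.7806e-6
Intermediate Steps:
1/(214900 - R(1891/H(21))) = 1/(214900 - (1891/25)**2) = 1/(214900 - 1*3575881/625) = 1/(214900 - 3575881/625) = 1/(130736619/625) = 625/130736619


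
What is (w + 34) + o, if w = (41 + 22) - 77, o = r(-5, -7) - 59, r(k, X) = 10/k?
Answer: -41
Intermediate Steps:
o = -61 (o = 10/(-5) - 59 = 10*(-⅕) - 59 = -2 - 59 = -61)
w = -14 (w = 63 - 77 = -14)
(w + 34) + o = (-14 + 34) - 61 = 20 - 61 = -41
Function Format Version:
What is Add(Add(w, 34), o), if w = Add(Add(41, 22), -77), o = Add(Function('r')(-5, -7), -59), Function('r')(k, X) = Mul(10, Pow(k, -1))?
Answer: -41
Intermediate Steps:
o = -61 (o = Add(Mul(10, Pow(-5, -1)), -59) = Add(Mul(10, Rational(-1, 5)), -59) = Add(-2, -59) = -61)
w = -14 (w = Add(63, -77) = -14)
Add(Add(w, 34), o) = Add(Add(-14, 34), -61) = Add(20, -61) = -41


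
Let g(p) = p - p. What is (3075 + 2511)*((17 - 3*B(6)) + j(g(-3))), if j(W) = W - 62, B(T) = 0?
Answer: -251370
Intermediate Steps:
g(p) = 0
j(W) = -62 + W
(3075 + 2511)*((17 - 3*B(6)) + j(g(-3))) = (3075 + 2511)*((17 - 3*0) + (-62 + 0)) = 5586*((17 + 0) - 62) = 5586*(17 - 62) = 5586*(-45) = -251370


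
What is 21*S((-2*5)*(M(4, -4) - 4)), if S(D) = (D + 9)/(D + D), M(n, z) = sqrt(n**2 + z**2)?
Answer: 651/80 - 189*sqrt(2)/80 ≈ 4.7964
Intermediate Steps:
S(D) = (9 + D)/(2*D) (S(D) = (9 + D)/((2*D)) = (9 + D)*(1/(2*D)) = (9 + D)/(2*D))
21*S((-2*5)*(M(4, -4) - 4)) = 21*((9 + (-2*5)*(sqrt(4**2 + (-4)**2) - 4))/(2*(((-2*5)*(sqrt(4**2 + (-4)**2) - 4))))) = 21*((9 - 10*(sqrt(16 + 16) - 4))/(2*((-10*(sqrt(16 + 16) - 4))))) = 21*((9 - 10*(sqrt(32) - 4))/(2*((-10*(sqrt(32) - 4))))) = 21*((9 - 10*(4*sqrt(2) - 4))/(2*((-10*(4*sqrt(2) - 4))))) = 21*((9 - 10*(-4 + 4*sqrt(2)))/(2*((-10*(-4 + 4*sqrt(2)))))) = 21*((9 + (40 - 40*sqrt(2)))/(2*(40 - 40*sqrt(2)))) = 21*((49 - 40*sqrt(2))/(2*(40 - 40*sqrt(2)))) = 21*(49 - 40*sqrt(2))/(2*(40 - 40*sqrt(2)))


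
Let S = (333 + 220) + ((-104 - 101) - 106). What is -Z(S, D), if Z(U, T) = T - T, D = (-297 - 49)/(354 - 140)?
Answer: 0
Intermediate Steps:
D = -173/107 (D = -346/214 = -346*1/214 = -173/107 ≈ -1.6168)
S = 242 (S = 553 + (-205 - 106) = 553 - 311 = 242)
Z(U, T) = 0
-Z(S, D) = -1*0 = 0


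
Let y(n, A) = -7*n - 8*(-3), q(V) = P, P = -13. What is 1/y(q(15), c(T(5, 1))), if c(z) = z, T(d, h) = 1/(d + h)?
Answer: 1/115 ≈ 0.0086956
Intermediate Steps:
q(V) = -13
y(n, A) = 24 - 7*n (y(n, A) = -7*n + 24 = 24 - 7*n)
1/y(q(15), c(T(5, 1))) = 1/(24 - 7*(-13)) = 1/(24 + 91) = 1/115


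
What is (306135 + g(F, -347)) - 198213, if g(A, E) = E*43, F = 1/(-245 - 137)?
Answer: 93001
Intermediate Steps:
F = -1/382 (F = 1/(-382) = -1/382 ≈ -0.0026178)
g(A, E) = 43*E
(306135 + g(F, -347)) - 198213 = (306135 + 43*(-347)) - 198213 = (306135 - 14921) - 198213 = 291214 - 198213 = 93001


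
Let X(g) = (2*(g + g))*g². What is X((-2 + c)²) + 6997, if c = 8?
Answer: 193621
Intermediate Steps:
X(g) = 4*g³ (X(g) = (2*(2*g))*g² = (4*g)*g² = 4*g³)
X((-2 + c)²) + 6997 = 4*((-2 + 8)²)³ + 6997 = 4*(6²)³ + 6997 = 4*36³ + 6997 = 4*46656 + 6997 = 186624 + 6997 = 193621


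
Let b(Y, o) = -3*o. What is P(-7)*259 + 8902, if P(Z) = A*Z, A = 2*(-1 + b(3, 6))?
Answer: 77796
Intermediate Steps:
A = -38 (A = 2*(-1 - 3*6) = 2*(-1 - 18) = 2*(-19) = -38)
P(Z) = -38*Z
P(-7)*259 + 8902 = -38*(-7)*259 + 8902 = 266*259 + 8902 = 68894 + 8902 = 77796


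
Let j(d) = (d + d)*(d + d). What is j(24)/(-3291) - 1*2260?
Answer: -2479988/1097 ≈ -2260.7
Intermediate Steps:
j(d) = 4*d² (j(d) = (2*d)*(2*d) = 4*d²)
j(24)/(-3291) - 1*2260 = (4*24²)/(-3291) - 1*2260 = (4*576)*(-1/3291) - 2260 = 2304*(-1/3291) - 2260 = -768/1097 - 2260 = -2479988/1097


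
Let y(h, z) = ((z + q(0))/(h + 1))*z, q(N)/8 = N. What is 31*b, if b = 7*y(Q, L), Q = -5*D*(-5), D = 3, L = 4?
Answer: 868/19 ≈ 45.684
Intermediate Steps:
q(N) = 8*N
Q = 75 (Q = -5*3*(-5) = -15*(-5) = 75)
y(h, z) = z²/(1 + h) (y(h, z) = ((z + 8*0)/(h + 1))*z = ((z + 0)/(1 + h))*z = (z/(1 + h))*z = z²/(1 + h))
b = 28/19 (b = 7*(4²/(1 + 75)) = 7*(16/76) = 7*(16*(1/76)) = 7*(4/19) = 28/19 ≈ 1.4737)
31*b = 31*(28/19) = 868/19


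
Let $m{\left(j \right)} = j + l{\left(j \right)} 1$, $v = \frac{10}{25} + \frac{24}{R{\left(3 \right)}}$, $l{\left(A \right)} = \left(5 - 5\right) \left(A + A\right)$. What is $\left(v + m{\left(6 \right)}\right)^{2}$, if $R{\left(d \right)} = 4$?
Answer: $\frac{3844}{25} \approx 153.76$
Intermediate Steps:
$l{\left(A \right)} = 0$ ($l{\left(A \right)} = 0 \cdot 2 A = 0$)
$v = \frac{32}{5}$ ($v = \frac{10}{25} + \frac{24}{4} = 10 \cdot \frac{1}{25} + 24 \cdot \frac{1}{4} = \frac{2}{5} + 6 = \frac{32}{5} \approx 6.4$)
$m{\left(j \right)} = j$ ($m{\left(j \right)} = j + 0 \cdot 1 = j + 0 = j$)
$\left(v + m{\left(6 \right)}\right)^{2} = \left(\frac{32}{5} + 6\right)^{2} = \left(\frac{62}{5}\right)^{2} = \frac{3844}{25}$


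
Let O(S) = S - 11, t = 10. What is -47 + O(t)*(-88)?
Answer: 41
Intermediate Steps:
O(S) = -11 + S
-47 + O(t)*(-88) = -47 + (-11 + 10)*(-88) = -47 - 1*(-88) = -47 + 88 = 41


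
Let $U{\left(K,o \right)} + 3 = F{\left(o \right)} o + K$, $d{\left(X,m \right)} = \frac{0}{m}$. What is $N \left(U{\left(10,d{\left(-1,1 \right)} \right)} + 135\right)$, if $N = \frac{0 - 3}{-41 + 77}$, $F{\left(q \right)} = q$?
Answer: $- \frac{71}{6} \approx -11.833$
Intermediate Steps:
$N = - \frac{1}{12}$ ($N = - \frac{3}{36} = \left(-3\right) \frac{1}{36} = - \frac{1}{12} \approx -0.083333$)
$d{\left(X,m \right)} = 0$
$U{\left(K,o \right)} = -3 + K + o^{2}$ ($U{\left(K,o \right)} = -3 + \left(o o + K\right) = -3 + \left(o^{2} + K\right) = -3 + \left(K + o^{2}\right) = -3 + K + o^{2}$)
$N \left(U{\left(10,d{\left(-1,1 \right)} \right)} + 135\right) = - \frac{\left(-3 + 10 + 0^{2}\right) + 135}{12} = - \frac{\left(-3 + 10 + 0\right) + 135}{12} = - \frac{7 + 135}{12} = \left(- \frac{1}{12}\right) 142 = - \frac{71}{6}$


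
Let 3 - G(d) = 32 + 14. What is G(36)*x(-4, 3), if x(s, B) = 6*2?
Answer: -516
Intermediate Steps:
G(d) = -43 (G(d) = 3 - (32 + 14) = 3 - 1*46 = 3 - 46 = -43)
x(s, B) = 12
G(36)*x(-4, 3) = -43*12 = -516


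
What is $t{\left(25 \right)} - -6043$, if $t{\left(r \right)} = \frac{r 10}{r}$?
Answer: $6053$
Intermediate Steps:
$t{\left(r \right)} = 10$ ($t{\left(r \right)} = \frac{10 r}{r} = 10$)
$t{\left(25 \right)} - -6043 = 10 - -6043 = 10 + 6043 = 6053$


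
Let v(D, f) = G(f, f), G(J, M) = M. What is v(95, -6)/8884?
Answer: -3/4442 ≈ -0.00067537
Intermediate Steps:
v(D, f) = f
v(95, -6)/8884 = -6/8884 = -6*1/8884 = -3/4442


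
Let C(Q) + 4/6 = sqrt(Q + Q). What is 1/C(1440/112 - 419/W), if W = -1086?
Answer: 7602/296951 + 3*sqrt(382658073)/296951 ≈ 0.22323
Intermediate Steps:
C(Q) = -2/3 + sqrt(2)*sqrt(Q) (C(Q) = -2/3 + sqrt(Q + Q) = -2/3 + sqrt(2*Q) = -2/3 + sqrt(2)*sqrt(Q))
1/C(1440/112 - 419/W) = 1/(-2/3 + sqrt(2)*sqrt(1440/112 - 419/(-1086))) = 1/(-2/3 + sqrt(2)*sqrt(1440*(1/112) - 419*(-1/1086))) = 1/(-2/3 + sqrt(2)*sqrt(90/7 + 419/1086)) = 1/(-2/3 + sqrt(2)*sqrt(100673/7602)) = 1/(-2/3 + sqrt(2)*(sqrt(765316146)/7602)) = 1/(-2/3 + sqrt(382658073)/3801)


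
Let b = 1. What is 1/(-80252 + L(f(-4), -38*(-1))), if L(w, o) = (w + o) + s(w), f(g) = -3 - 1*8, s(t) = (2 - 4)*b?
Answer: -1/80227 ≈ -1.2465e-5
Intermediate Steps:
s(t) = -2 (s(t) = (2 - 4)*1 = -2*1 = -2)
f(g) = -11 (f(g) = -3 - 8 = -11)
L(w, o) = -2 + o + w (L(w, o) = (w + o) - 2 = (o + w) - 2 = -2 + o + w)
1/(-80252 + L(f(-4), -38*(-1))) = 1/(-80252 + (-2 - 38*(-1) - 11)) = 1/(-80252 + (-2 + 38 - 11)) = 1/(-80252 + 25) = 1/(-80227) = -1/80227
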